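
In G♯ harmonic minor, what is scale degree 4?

C#

The G# harmonic minor scale runs G# A# B C# D# E F##.
Degree 4 is C#.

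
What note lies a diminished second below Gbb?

F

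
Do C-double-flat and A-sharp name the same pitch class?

Cbb is pitch class 10; A# is pitch class 10.
All spellings map to pitch class 10, so they are enharmonically equivalent.

Yes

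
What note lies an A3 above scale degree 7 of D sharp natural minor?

Scale degree 7 of D# natural minor is C#.
An augmented third (5 semitones) above C# lands on the letter E, giving E##.

E##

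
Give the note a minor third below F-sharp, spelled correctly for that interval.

D#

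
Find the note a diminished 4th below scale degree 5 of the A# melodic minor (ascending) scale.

B##

Scale degree 5 of A# melodic minor (ascending) is E#.
A diminished fourth (4 semitones) below E# lands on the letter B, giving B##.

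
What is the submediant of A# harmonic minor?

Degree 6 takes the letter 5 steps above A, which is F.
In harmonic minor, degree 6 sits 8 semitones above the tonic. A# + 8 semitones is pitch class 6, spelled on F as F#.

F#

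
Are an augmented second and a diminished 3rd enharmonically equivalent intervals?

No

An augmented second spans 3 semitones; a diminished third spans 2.
The spans differ, so they are not enharmonic equivalents.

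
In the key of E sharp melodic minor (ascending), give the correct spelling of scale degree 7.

Degree 7 takes the letter 6 steps above E, which is D.
In melodic minor (ascending), degree 7 sits 11 semitones above the tonic. E# + 11 semitones is pitch class 4, spelled on D as D##.

D##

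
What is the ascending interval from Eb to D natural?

major seventh

The letter names run E→D, a span of 6 letter steps, so the interval is some kind of seventh.
Eb to D is 11 semitones. A major seventh is 11, so 11 makes it major.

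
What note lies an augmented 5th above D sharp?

A##

A fifth above D lands on the letter A.
An augmented fifth spans 8 semitones, so D# moves to pitch class 11. On the letter A that is A##.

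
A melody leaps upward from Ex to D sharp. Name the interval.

diminished seventh

The letter names run E→D, a span of 6 letter steps, so the interval is some kind of seventh.
E## to D# is 9 semitones. A major seventh is 11, so 9 makes it diminished.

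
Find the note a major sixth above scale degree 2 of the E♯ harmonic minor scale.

D##

Scale degree 2 of E# harmonic minor is F##.
A major sixth (9 semitones) above F## lands on the letter D, giving D##.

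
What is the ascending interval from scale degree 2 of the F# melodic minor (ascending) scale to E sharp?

major sixth

Scale degree 2 of F# melodic minor (ascending) is G#.
G# up to E#: letters G→E make it a sixth; 9 semitones makes it major.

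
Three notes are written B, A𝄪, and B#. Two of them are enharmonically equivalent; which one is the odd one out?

In 12-tone equal temperament, enharmonic equivalents share a pitch class. B is pitch class 11; A## is pitch class 11; B# is pitch class 0.
B and A## share pitch class 11, while B# is pitch class 0.

B#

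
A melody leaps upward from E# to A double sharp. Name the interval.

The letter names run E→A, a span of 3 letter steps, so the interval is some kind of fourth.
E# to A## is 6 semitones. A perfect fourth is 5, so 6 makes it augmented.

augmented fourth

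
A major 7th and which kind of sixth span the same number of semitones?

doubly augmented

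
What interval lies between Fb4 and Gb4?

Counting letters F–G gives a second.
Fb→Gb = 2 semitones, exactly the major second.

major second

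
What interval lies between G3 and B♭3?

The letter names run G→B, a span of 2 letter steps, so the interval is some kind of third.
G to Bb is 3 semitones. A major third is 4, so 3 makes it minor.

minor third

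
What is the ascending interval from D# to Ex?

The letter names run D→E, a span of 1 letter step, so the interval is some kind of second.
D# to E## is 3 semitones. A major second is 2, so 3 makes it augmented.

augmented second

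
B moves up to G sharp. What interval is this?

major sixth

The letter names run B→G, a span of 5 letter steps, so the interval is some kind of sixth.
B to G# is 9 semitones. A major sixth is 9, so 9 makes it major.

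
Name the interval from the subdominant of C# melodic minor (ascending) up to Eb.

diminished seventh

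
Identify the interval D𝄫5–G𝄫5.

The letter names run D→G, a span of 3 letter steps, so the interval is some kind of fourth.
Dbb to Gbb is 5 semitones. A perfect fourth is 5, so 5 makes it perfect.

perfect fourth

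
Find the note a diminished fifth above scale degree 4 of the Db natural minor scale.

Dbb

Scale degree 4 of Db natural minor is Gb.
A diminished fifth (6 semitones) above Gb lands on the letter D, giving Dbb.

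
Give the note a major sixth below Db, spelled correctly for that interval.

Fb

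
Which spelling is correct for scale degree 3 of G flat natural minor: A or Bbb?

Each scale degree takes a distinct letter name. Degree 3 of a scale on G must use the letter B.
Bbb and A are enharmonically the same pitch, but only Bbb uses the letter B, so it is the correct spelling here.

Bbb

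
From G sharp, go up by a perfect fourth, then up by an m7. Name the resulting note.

B

A perfect fourth up from G# is C# (letter C, 5 semitones up).
A minor seventh up from C# is B (letter B, 10 semitones up).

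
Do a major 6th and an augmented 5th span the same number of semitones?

A major sixth spans 9 semitones; an augmented fifth spans 8.
The spans differ, so they are not enharmonic equivalents.

No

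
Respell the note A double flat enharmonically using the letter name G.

Plain G sits at the same pitch as Abb, so on the letter G the same pitch needs a natural: G.

G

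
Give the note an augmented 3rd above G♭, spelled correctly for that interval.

G up a major third is B, so the target letter is B.
From Gb, an augmented third is 5 semitones up: B.

B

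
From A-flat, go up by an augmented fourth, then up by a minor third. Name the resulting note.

An augmented fourth up from Ab is D (letter D, 6 semitones up).
A minor third up from D is F (letter F, 3 semitones up).

F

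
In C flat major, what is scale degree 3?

Degree 3 takes the letter 2 steps above C, which is E.
In major, degree 3 sits 4 semitones above the tonic. Cb + 4 semitones is pitch class 3, spelled on E as Eb.

Eb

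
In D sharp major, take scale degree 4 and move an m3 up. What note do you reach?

B

Scale degree 4 of D# major is G#.
A minor third (3 semitones) above G# lands on the letter B, giving B.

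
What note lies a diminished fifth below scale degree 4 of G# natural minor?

Scale degree 4 of G# natural minor is C#.
A diminished fifth (6 semitones) below C# lands on the letter F, giving F##.

F##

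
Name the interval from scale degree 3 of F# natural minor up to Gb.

Scale degree 3 of F# natural minor is A.
A up to Gb: letters A→G make it a seventh; 9 semitones makes it diminished.

diminished seventh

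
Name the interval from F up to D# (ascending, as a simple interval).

Counting letters F–G–A–B–C–D gives a sixth.
F→D# = 10 semitones, 1 wider than the major sixth (9), so augmented.

augmented sixth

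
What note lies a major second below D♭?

A second below D lands on the letter C.
A major second spans 2 semitones, so Db moves to pitch class 11. On the letter C that is Cb.

Cb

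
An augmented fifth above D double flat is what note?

Ab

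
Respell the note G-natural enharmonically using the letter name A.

Abb

Plain A sits 2 semitones above G, so on the letter A the same pitch needs a double flat: Abb.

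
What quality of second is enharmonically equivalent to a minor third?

A minor third spans 3 semitones.
A second spanning 3 semitones is augmented (the major second is 2).

augmented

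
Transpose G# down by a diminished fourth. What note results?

D##

A fourth below G lands on the letter D.
A diminished fourth spans 4 semitones, so G# moves to pitch class 4. On the letter D that is D##.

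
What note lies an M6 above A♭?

A sixth above A lands on the letter F.
A major sixth spans 9 semitones, so Ab moves to pitch class 5. On the letter F that is F.

F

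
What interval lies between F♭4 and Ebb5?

minor seventh

The letter names run F→E, a span of 6 letter steps, so the interval is some kind of seventh.
Fb to Ebb is 10 semitones. A major seventh is 11, so 10 makes it minor.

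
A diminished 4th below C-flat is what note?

G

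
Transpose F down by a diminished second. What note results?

E#

A second below F lands on the letter E.
A diminished second spans 0 semitones, so F moves to pitch class 5. On the letter E that is E#.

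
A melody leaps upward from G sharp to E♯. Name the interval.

major sixth

Counting letters G–A–B–C–D–E gives a sixth.
G#→E# = 9 semitones, exactly the major sixth.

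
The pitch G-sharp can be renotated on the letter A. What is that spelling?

G# is pitch class 8. The letter A alone is pitch class 9.
To reach pitch class 8 from A requires an offset of -1 semitone, i.e. flat: Ab.

Ab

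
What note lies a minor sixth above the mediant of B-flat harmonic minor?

The mediant of Bb harmonic minor is Db.
A minor sixth (8 semitones) above Db lands on the letter B, giving Bbb.

Bbb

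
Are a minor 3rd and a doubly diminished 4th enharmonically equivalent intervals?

Yes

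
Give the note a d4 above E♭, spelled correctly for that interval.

Abb

A fourth above E lands on the letter A.
A diminished fourth spans 4 semitones, so Eb moves to pitch class 7. On the letter A that is Abb.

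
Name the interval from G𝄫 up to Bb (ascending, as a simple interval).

The letter names run G→B, a span of 2 letter steps, so the interval is some kind of third.
Gbb to Bb is 5 semitones. A major third is 4, so 5 makes it augmented.

augmented third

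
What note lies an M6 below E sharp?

A sixth below E lands on the letter G.
A major sixth spans 9 semitones, so E# moves to pitch class 8. On the letter G that is G#.

G#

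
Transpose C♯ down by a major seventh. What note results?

A seventh below C lands on the letter D.
A major seventh spans 11 semitones, so C# moves to pitch class 2. On the letter D that is D.

D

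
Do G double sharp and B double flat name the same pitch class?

G## = pitch class 9 and Bbb = pitch class 9 — the same pitch class, so they are enharmonic equivalents.

Yes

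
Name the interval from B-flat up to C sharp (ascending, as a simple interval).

augmented second

The letter names run B→C, a span of 1 letter step, so the interval is some kind of second.
Bb to C# is 3 semitones. A major second is 2, so 3 makes it augmented.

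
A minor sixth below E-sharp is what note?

G##

A sixth below E lands on the letter G.
A minor sixth spans 8 semitones, so E# moves to pitch class 9. On the letter G that is G##.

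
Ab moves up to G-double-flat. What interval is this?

The letter names run A→G, a span of 6 letter steps, so the interval is some kind of seventh.
Ab to Gbb is 9 semitones. A major seventh is 11, so 9 makes it diminished.

diminished seventh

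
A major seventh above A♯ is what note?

G##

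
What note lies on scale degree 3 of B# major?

D##

The B# major scale runs B# C## D## E# F## G## A##.
Degree 3 is D##.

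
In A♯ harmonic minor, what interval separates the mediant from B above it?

The mediant of A# harmonic minor is C#.
C# up to B: letters C→B make it a seventh; 10 semitones makes it minor.

minor seventh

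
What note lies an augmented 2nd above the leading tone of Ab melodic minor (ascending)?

A#

The leading tone of Ab melodic minor (ascending) is G.
An augmented second (3 semitones) above G lands on the letter A, giving A#.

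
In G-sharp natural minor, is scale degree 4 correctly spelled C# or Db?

C#

Each scale degree takes a distinct letter name. Degree 4 of a scale on G must use the letter C.
C# and Db are enharmonically the same pitch, but only C# uses the letter C, so it is the correct spelling here.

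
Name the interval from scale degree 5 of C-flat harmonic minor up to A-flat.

Scale degree 5 of Cb harmonic minor is Gb.
Gb up to Ab: letters G→A make it a second; 2 semitones makes it major.

major second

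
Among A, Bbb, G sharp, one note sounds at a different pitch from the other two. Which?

In 12-tone equal temperament, enharmonic equivalents share a pitch class. A is pitch class 9; Bbb is pitch class 9; G# is pitch class 8.
A and Bbb share pitch class 9, while G# is pitch class 8.

G#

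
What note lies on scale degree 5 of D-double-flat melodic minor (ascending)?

Degree 5 takes the letter 4 steps above D, which is A.
In melodic minor (ascending), degree 5 sits 7 semitones above the tonic. Dbb + 7 semitones is pitch class 7, spelled on A as Abb.

Abb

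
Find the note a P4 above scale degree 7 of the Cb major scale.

Scale degree 7 of Cb major is Bb.
A perfect fourth (5 semitones) above Bb lands on the letter E, giving Eb.

Eb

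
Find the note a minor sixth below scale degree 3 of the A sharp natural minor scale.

E#

Scale degree 3 of A# natural minor is C#.
A minor sixth (8 semitones) below C# lands on the letter E, giving E#.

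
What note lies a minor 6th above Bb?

Gb

B up a major sixth is G#, so the target letter is G.
From Bb, a minor sixth is 8 semitones up: Gb.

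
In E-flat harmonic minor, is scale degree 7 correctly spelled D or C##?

Each scale degree takes a distinct letter name. Degree 7 of a scale on E must use the letter D.
D and C## are enharmonically the same pitch, but only D uses the letter D, so it is the correct spelling here.

D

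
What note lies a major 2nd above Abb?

A up a major second is B, so the target letter is B.
From Abb, a major second is 2 semitones up: Bbb.

Bbb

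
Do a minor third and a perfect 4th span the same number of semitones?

No

A minor third spans 3 semitones; a perfect fourth spans 5.
The spans differ, so they are not enharmonic equivalents.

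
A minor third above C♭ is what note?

Ebb

C up a major third is E, so the target letter is E.
From Cb, a minor third is 3 semitones up: Ebb.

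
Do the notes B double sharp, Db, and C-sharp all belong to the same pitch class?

Yes

B## is pitch class 1; Db is pitch class 1; C# is pitch class 1.
All spellings map to pitch class 1, so they are enharmonically equivalent.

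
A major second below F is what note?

Eb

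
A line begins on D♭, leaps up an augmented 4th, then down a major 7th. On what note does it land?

Ab

An augmented fourth up from Db is G (letter G, 6 semitones up).
A major seventh down from G is Ab (letter A, 11 semitones down).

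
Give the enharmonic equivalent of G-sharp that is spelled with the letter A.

Ab

Plain A sits 1 semitone above G#, so on the letter A the same pitch needs a flat: Ab.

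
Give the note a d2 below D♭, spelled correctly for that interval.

A second below D lands on the letter C.
A diminished second spans 0 semitones, so Db moves to pitch class 1. On the letter C that is C#.

C#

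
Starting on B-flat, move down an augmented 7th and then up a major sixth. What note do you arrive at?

An augmented seventh down from Bb is Cbb (letter C, 12 semitones down).
A major sixth up from Cbb is Abb (letter A, 9 semitones up).

Abb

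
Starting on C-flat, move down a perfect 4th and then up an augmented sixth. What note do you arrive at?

A perfect fourth down from Cb is Gb (letter G, 5 semitones down).
An augmented sixth up from Gb is E (letter E, 10 semitones up).

E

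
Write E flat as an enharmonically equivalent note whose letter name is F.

Fbb

Eb is pitch class 3. The letter F alone is pitch class 5.
To reach pitch class 3 from F requires an offset of -2 semitones, i.e. double flat: Fbb.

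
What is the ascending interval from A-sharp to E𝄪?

Counting letters A–B–C–D–E gives a fifth.
A#→E## = 8 semitones, 1 wider than the perfect fifth (7), so augmented.

augmented fifth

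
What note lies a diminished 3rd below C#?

A##

C down a major third is Ab, so the target letter is A.
From C#, a diminished third is 2 semitones down: A##.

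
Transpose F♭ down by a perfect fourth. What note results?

Cb

A fourth below F lands on the letter C.
A perfect fourth spans 5 semitones, so Fb moves to pitch class 11. On the letter C that is Cb.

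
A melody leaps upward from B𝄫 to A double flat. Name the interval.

minor seventh

Counting letters B–C–D–E–F–G–A gives a seventh.
Bbb→Abb = 10 semitones, 1 narrower than the major seventh (11), so minor.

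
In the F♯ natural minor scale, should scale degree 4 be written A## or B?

Each scale degree takes a distinct letter name. Degree 4 of a scale on F must use the letter B.
B and A## are enharmonically the same pitch, but only B uses the letter B, so it is the correct spelling here.

B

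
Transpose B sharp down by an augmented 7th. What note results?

C

A seventh below B lands on the letter C.
An augmented seventh spans 12 semitones, so B# moves to pitch class 0. On the letter C that is C.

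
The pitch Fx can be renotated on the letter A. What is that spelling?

F## is pitch class 7. The letter A alone is pitch class 9.
To reach pitch class 7 from A requires an offset of -2 semitones, i.e. double flat: Abb.

Abb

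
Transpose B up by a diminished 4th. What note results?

B up a perfect fourth is E, so the target letter is E.
From B, a diminished fourth is 4 semitones up: Eb.

Eb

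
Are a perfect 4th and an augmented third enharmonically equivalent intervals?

A perfect fourth spans 5 semitones; an augmented third spans 5.
They are enharmonically equivalent.

Yes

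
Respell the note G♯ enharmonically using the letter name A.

Ab

G# is pitch class 8. The letter A alone is pitch class 9.
To reach pitch class 8 from A requires an offset of -1 semitone, i.e. flat: Ab.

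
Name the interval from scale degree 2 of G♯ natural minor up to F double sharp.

Scale degree 2 of G# natural minor is A#.
A# up to F##: letters A→F make it a sixth; 9 semitones makes it major.

major sixth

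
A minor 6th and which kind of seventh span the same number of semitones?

doubly diminished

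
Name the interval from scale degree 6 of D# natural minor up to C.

Scale degree 6 of D# natural minor is B.
B up to C: letters B→C make it a second; 1 semitone makes it minor.

minor second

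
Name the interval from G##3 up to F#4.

diminished seventh

The letter names run G→F, a span of 6 letter steps, so the interval is some kind of seventh.
G## to F# is 9 semitones. A major seventh is 11, so 9 makes it diminished.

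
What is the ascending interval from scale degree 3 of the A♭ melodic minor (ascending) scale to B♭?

major seventh

Scale degree 3 of Ab melodic minor (ascending) is Cb.
Cb up to Bb: letters C→B make it a seventh; 11 semitones makes it major.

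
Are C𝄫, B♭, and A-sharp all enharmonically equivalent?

Cbb = pitch class 10 and Bb = pitch class 10 and A# = pitch class 10 — the same pitch class, so they are enharmonic equivalents.

Yes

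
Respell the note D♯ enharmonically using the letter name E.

Eb

D# is pitch class 3. The letter E alone is pitch class 4.
To reach pitch class 3 from E requires an offset of -1 semitone, i.e. flat: Eb.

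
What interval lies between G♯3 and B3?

minor third

Counting letters G–A–B gives a third.
G#→B = 3 semitones, 1 narrower than the major third (4), so minor.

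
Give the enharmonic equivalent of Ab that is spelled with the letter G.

Plain G sits 1 semitone below Ab, so on the letter G the same pitch needs a sharp: G#.

G#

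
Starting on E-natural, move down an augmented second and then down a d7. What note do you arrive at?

E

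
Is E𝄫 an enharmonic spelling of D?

Ebb is pitch class 2; D is pitch class 2.
All spellings map to pitch class 2, so they are enharmonically equivalent.

Yes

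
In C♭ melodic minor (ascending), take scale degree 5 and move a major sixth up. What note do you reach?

Eb

Scale degree 5 of Cb melodic minor (ascending) is Gb.
A major sixth (9 semitones) above Gb lands on the letter E, giving Eb.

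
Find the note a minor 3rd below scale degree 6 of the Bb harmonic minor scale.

Eb

Scale degree 6 of Bb harmonic minor is Gb.
A minor third (3 semitones) below Gb lands on the letter E, giving Eb.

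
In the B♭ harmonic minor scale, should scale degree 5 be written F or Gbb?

F

Each scale degree takes a distinct letter name. Degree 5 of a scale on B must use the letter F.
F and Gbb are enharmonically the same pitch, but only F uses the letter F, so it is the correct spelling here.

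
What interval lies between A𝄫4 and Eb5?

augmented fifth

Counting letters A–B–C–D–E gives a fifth.
Abb→Eb = 8 semitones, 1 wider than the perfect fifth (7), so augmented.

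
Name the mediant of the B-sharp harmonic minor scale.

The B# harmonic minor scale runs B# C## D# E# F## G# A##.
Degree 3 is D#.

D#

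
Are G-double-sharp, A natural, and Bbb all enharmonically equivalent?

G## = pitch class 9 and A = pitch class 9 and Bbb = pitch class 9 — the same pitch class, so they are enharmonic equivalents.

Yes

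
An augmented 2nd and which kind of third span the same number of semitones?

minor

An augmented second spans 3 semitones.
A third spanning 3 semitones is minor (the major third is 4).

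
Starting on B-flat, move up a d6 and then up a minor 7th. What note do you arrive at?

A diminished sixth up from Bb is Gbb (letter G, 7 semitones up).
A minor seventh up from Gbb is Fbb (letter F, 10 semitones up).

Fbb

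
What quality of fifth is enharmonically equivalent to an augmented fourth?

diminished

An augmented fourth spans 6 semitones.
A fifth spanning 6 semitones is diminished (the perfect fifth is 7).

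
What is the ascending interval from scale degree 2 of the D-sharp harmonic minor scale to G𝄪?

major third

Scale degree 2 of D# harmonic minor is E#.
E# up to G##: letters E→G make it a third; 4 semitones makes it major.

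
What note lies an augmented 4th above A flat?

A fourth above A lands on the letter D.
An augmented fourth spans 6 semitones, so Ab moves to pitch class 2. On the letter D that is D.

D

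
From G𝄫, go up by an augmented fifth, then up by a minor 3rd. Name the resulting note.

Fb

An augmented fifth up from Gbb is Db (letter D, 8 semitones up).
A minor third up from Db is Fb (letter F, 3 semitones up).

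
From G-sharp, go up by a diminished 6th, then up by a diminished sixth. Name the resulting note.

A diminished sixth up from G# is Eb (letter E, 7 semitones up).
A diminished sixth up from Eb is Cbb (letter C, 7 semitones up).

Cbb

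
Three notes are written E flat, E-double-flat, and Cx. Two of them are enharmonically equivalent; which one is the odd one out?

In 12-tone equal temperament, enharmonic equivalents share a pitch class. Eb is pitch class 3; Ebb is pitch class 2; C## is pitch class 2.
Ebb and C## share pitch class 2, while Eb is pitch class 3.

Eb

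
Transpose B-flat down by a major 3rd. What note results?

Gb

A third below B lands on the letter G.
A major third spans 4 semitones, so Bb moves to pitch class 6. On the letter G that is Gb.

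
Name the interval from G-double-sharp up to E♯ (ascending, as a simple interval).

Counting letters G–A–B–C–D–E gives a sixth.
G##→E# = 8 semitones, 1 narrower than the major sixth (9), so minor.

minor sixth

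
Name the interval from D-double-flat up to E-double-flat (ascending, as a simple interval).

major second

Counting letters D–E gives a second.
Dbb→Ebb = 2 semitones, exactly the major second.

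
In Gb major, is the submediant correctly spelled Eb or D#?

Each scale degree takes a distinct letter name. Degree 6 of a scale on G must use the letter E.
Eb and D# are enharmonically the same pitch, but only Eb uses the letter E, so it is the correct spelling here.

Eb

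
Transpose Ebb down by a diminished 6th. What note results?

E down a major sixth is G, so the target letter is G.
From Ebb, a diminished sixth is 7 semitones down: G.

G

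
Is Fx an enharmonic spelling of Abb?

F## is pitch class 7; Abb is pitch class 7.
All spellings map to pitch class 7, so they are enharmonically equivalent.

Yes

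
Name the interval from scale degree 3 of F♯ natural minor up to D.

perfect fourth

Scale degree 3 of F# natural minor is A.
A up to D: letters A→D make it a fourth; 5 semitones makes it perfect.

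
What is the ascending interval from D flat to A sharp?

The letter names run D→A, a span of 4 letter steps, so the interval is some kind of fifth.
Db to A# is 9 semitones. A perfect fifth is 7, so 9 makes it doubly augmented.

doubly augmented fifth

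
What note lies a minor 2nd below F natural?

A second below F lands on the letter E.
A minor second spans 1 semitone, so F moves to pitch class 4. On the letter E that is E.

E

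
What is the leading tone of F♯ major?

E#

The F# major scale runs F# G# A# B C# D# E#.
Degree 7 is E#.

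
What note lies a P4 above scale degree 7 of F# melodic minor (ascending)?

Scale degree 7 of F# melodic minor (ascending) is E#.
A perfect fourth (5 semitones) above E# lands on the letter A, giving A#.

A#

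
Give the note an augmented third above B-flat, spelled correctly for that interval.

D#

A third above B lands on the letter D.
An augmented third spans 5 semitones, so Bb moves to pitch class 3. On the letter D that is D#.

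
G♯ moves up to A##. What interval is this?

Counting letters G–A gives a second.
G#→A## = 3 semitones, 1 wider than the major second (2), so augmented.

augmented second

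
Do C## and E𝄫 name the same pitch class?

Yes

C## = pitch class 2 and Ebb = pitch class 2 — the same pitch class, so they are enharmonic equivalents.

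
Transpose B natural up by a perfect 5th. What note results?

B up a perfect fifth is F#, so the target letter is F.
From B, a perfect fifth is 7 semitones up: F#.

F#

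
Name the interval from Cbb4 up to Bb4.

augmented seventh

The letter names run C→B, a span of 6 letter steps, so the interval is some kind of seventh.
Cbb to Bb is 12 semitones. A major seventh is 11, so 12 makes it augmented.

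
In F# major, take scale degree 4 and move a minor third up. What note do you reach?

D

Scale degree 4 of F# major is B.
A minor third (3 semitones) above B lands on the letter D, giving D.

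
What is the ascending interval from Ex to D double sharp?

minor seventh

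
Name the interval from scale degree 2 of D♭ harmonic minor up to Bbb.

diminished fifth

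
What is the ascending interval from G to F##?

augmented seventh

The letter names run G→F, a span of 6 letter steps, so the interval is some kind of seventh.
G to F## is 12 semitones. A major seventh is 11, so 12 makes it augmented.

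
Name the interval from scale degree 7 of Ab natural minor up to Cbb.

Scale degree 7 of Ab natural minor is Gb.
Gb up to Cbb: letters G→C make it a fourth; 4 semitones makes it diminished.

diminished fourth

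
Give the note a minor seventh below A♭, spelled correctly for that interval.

Bb

A seventh below A lands on the letter B.
A minor seventh spans 10 semitones, so Ab moves to pitch class 10. On the letter B that is Bb.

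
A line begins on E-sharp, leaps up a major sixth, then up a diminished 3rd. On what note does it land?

E

A major sixth up from E# is C## (letter C, 9 semitones up).
A diminished third up from C## is E (letter E, 2 semitones up).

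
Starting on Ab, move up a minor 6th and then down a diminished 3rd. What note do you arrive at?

D

A minor sixth up from Ab is Fb (letter F, 8 semitones up).
A diminished third down from Fb is D (letter D, 2 semitones down).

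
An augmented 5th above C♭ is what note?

G

A fifth above C lands on the letter G.
An augmented fifth spans 8 semitones, so Cb moves to pitch class 7. On the letter G that is G.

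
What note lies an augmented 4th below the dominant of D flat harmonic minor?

Ebb

The dominant of Db harmonic minor is Ab.
An augmented fourth (6 semitones) below Ab lands on the letter E, giving Ebb.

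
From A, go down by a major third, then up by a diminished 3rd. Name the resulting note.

Abb

A major third down from A is F (letter F, 4 semitones down).
A diminished third up from F is Abb (letter A, 2 semitones up).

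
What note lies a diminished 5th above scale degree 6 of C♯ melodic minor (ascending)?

E

Scale degree 6 of C# melodic minor (ascending) is A#.
A diminished fifth (6 semitones) above A# lands on the letter E, giving E.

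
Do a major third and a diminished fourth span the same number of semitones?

A major third spans 4 semitones; a diminished fourth spans 4.
They are enharmonically equivalent.

Yes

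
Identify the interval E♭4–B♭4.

perfect fifth

The letter names run E→B, a span of 4 letter steps, so the interval is some kind of fifth.
Eb to Bb is 7 semitones. A perfect fifth is 7, so 7 makes it perfect.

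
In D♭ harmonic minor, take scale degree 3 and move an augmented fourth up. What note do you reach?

Bb

Scale degree 3 of Db harmonic minor is Fb.
An augmented fourth (6 semitones) above Fb lands on the letter B, giving Bb.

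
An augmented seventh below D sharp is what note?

Eb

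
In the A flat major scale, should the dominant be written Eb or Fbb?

Each scale degree takes a distinct letter name. Degree 5 of a scale on A must use the letter E.
Eb and Fbb are enharmonically the same pitch, but only Eb uses the letter E, so it is the correct spelling here.

Eb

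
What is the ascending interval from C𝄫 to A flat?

The letter names run C→A, a span of 5 letter steps, so the interval is some kind of sixth.
Cbb to Ab is 10 semitones. A major sixth is 9, so 10 makes it augmented.

augmented sixth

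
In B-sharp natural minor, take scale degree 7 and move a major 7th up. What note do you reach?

G##

Scale degree 7 of B# natural minor is A#.
A major seventh (11 semitones) above A# lands on the letter G, giving G##.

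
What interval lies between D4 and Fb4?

Counting letters D–E–F gives a third.
D→Fb = 2 semitones, 2 narrower than the major third (4), so diminished.

diminished third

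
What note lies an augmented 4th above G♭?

G up a perfect fourth is C, so the target letter is C.
From Gb, an augmented fourth is 6 semitones up: C.

C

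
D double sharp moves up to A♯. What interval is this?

diminished fifth

Counting letters D–E–F–G–A gives a fifth.
D##→A# = 6 semitones, 1 narrower than the perfect fifth (7), so diminished.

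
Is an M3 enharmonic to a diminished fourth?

Yes

A major third spans 4 semitones; a diminished fourth spans 4.
They are enharmonically equivalent.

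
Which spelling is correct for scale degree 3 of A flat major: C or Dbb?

C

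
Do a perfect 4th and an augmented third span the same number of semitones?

A perfect fourth spans 5 semitones; an augmented third spans 5.
They are enharmonically equivalent.

Yes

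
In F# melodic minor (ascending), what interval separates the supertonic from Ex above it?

The supertonic of F# melodic minor (ascending) is G#.
G# up to E##: letters G→E make it a sixth; 10 semitones makes it augmented.

augmented sixth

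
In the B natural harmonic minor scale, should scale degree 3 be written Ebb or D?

Each scale degree takes a distinct letter name. Degree 3 of a scale on B must use the letter D.
D and Ebb are enharmonically the same pitch, but only D uses the letter D, so it is the correct spelling here.

D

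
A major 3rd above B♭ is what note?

D

A third above B lands on the letter D.
A major third spans 4 semitones, so Bb moves to pitch class 2. On the letter D that is D.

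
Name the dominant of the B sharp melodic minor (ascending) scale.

F##

The B# melodic minor (ascending) scale runs B# C## D# E# F## G## A##.
Degree 5 is F##.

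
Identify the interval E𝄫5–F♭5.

major second

Counting letters E–F gives a second.
Ebb→Fb = 2 semitones, exactly the major second.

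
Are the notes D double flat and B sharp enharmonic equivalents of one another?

Yes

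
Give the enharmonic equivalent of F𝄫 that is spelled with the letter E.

Plain E sits 1 semitone above Fbb, so on the letter E the same pitch needs a flat: Eb.

Eb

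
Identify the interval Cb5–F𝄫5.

diminished fourth

Counting letters C–D–E–F gives a fourth.
Cb→Fbb = 4 semitones, 1 narrower than the perfect fourth (5), so diminished.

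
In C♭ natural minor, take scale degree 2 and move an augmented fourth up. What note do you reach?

G

Scale degree 2 of Cb natural minor is Db.
An augmented fourth (6 semitones) above Db lands on the letter G, giving G.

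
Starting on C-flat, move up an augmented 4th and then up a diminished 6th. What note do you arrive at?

Dbb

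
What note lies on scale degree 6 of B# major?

The B# major scale runs B# C## D## E# F## G## A##.
Degree 6 is G##.

G##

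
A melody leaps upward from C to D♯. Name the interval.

Counting letters C–D gives a second.
C→D# = 3 semitones, 1 wider than the major second (2), so augmented.

augmented second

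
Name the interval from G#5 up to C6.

The letter names run G→C, a span of 3 letter steps, so the interval is some kind of fourth.
G# to C is 4 semitones. A perfect fourth is 5, so 4 makes it diminished.

diminished fourth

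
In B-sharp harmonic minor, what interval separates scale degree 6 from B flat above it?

Scale degree 6 of B# harmonic minor is G#.
G# up to Bb: letters G→B make it a third; 2 semitones makes it diminished.

diminished third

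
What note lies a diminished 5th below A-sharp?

A down a perfect fifth is D, so the target letter is D.
From A#, a diminished fifth is 6 semitones down: D##.

D##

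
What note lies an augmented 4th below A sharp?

A fourth below A lands on the letter E.
An augmented fourth spans 6 semitones, so A# moves to pitch class 4. On the letter E that is E.

E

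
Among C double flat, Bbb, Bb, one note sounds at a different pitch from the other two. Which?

In 12-tone equal temperament, enharmonic equivalents share a pitch class. Cbb is pitch class 10; Bbb is pitch class 9; Bb is pitch class 10.
Cbb and Bb share pitch class 10, while Bbb is pitch class 9.

Bbb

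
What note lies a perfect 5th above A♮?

E

A up a perfect fifth is E, so the target letter is E.
From A, a perfect fifth is 7 semitones up: E.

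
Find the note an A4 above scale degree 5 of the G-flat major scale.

G

Scale degree 5 of Gb major is Db.
An augmented fourth (6 semitones) above Db lands on the letter G, giving G.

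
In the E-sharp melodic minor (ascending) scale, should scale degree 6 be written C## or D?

Each scale degree takes a distinct letter name. Degree 6 of a scale on E must use the letter C.
C## and D are enharmonically the same pitch, but only C## uses the letter C, so it is the correct spelling here.

C##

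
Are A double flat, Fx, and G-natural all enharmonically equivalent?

Yes

Abb = pitch class 7 and F## = pitch class 7 and G = pitch class 7 — the same pitch class, so they are enharmonic equivalents.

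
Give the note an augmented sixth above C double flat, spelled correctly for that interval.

A sixth above C lands on the letter A.
An augmented sixth spans 10 semitones, so Cbb moves to pitch class 8. On the letter A that is Ab.

Ab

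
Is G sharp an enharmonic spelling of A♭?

Yes

G# is pitch class 8; Ab is pitch class 8.
All spellings map to pitch class 8, so they are enharmonically equivalent.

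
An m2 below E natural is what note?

D#

A second below E lands on the letter D.
A minor second spans 1 semitone, so E moves to pitch class 3. On the letter D that is D#.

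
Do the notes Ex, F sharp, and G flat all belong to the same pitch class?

Yes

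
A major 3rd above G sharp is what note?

G up a major third is B, so the target letter is B.
From G#, a major third is 4 semitones up: B#.

B#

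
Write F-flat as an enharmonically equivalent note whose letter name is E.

Plain E sits at the same pitch as Fb, so on the letter E the same pitch needs a natural: E.

E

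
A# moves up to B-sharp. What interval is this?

The letter names run A→B, a span of 1 letter step, so the interval is some kind of second.
A# to B# is 2 semitones. A major second is 2, so 2 makes it major.

major second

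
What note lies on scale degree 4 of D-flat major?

The Db major scale runs Db Eb F Gb Ab Bb C.
Degree 4 is Gb.

Gb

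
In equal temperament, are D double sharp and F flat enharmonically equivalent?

Yes

D## = pitch class 4 and Fb = pitch class 4 — the same pitch class, so they are enharmonic equivalents.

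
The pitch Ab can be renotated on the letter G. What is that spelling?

G#

Plain G sits 1 semitone below Ab, so on the letter G the same pitch needs a sharp: G#.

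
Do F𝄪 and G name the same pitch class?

Yes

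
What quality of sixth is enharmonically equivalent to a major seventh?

A major seventh spans 11 semitones.
A sixth spanning 11 semitones is doubly augmented (the major sixth is 9).

doubly augmented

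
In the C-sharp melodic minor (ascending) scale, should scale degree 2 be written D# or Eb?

D#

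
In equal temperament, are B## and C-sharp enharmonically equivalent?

Yes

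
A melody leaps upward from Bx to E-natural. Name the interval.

doubly diminished fourth

The letter names run B→E, a span of 3 letter steps, so the interval is some kind of fourth.
B## to E is 3 semitones. A perfect fourth is 5, so 3 makes it doubly diminished.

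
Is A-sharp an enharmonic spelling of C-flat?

No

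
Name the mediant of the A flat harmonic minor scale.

Degree 3 takes the letter 2 steps above A, which is C.
In harmonic minor, degree 3 sits 3 semitones above the tonic. Ab + 3 semitones is pitch class 11, spelled on C as Cb.

Cb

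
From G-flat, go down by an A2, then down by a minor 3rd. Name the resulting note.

Dbb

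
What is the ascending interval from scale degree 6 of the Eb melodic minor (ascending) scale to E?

Scale degree 6 of Eb melodic minor (ascending) is C.
C up to E: letters C→E make it a third; 4 semitones makes it major.

major third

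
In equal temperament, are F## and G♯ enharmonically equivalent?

Two spellings are enharmonically equivalent only if they share a pitch class.
Here F## → 7, G# → 8; 7 ≠ 8, so they are not.

No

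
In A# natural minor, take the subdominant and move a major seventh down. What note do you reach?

The subdominant of A# natural minor is D#.
A major seventh (11 semitones) below D# lands on the letter E, giving E.

E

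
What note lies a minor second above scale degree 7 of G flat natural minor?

Gbb

Scale degree 7 of Gb natural minor is Fb.
A minor second (1 semitone) above Fb lands on the letter G, giving Gbb.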